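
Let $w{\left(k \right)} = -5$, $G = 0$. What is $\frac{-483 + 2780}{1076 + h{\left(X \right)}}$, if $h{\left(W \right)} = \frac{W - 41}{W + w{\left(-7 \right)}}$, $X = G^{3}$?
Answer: $\frac{11485}{5421} \approx 2.1186$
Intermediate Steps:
$X = 0$ ($X = 0^{3} = 0$)
$h{\left(W \right)} = \frac{-41 + W}{-5 + W}$ ($h{\left(W \right)} = \frac{W - 41}{W - 5} = \frac{-41 + W}{-5 + W}$)
$\frac{-483 + 2780}{1076 + h{\left(X \right)}} = \frac{-483 + 2780}{1076 + \frac{-41 + 0}{-5 + 0}} = \frac{2297}{1076 + \frac{1}{-5} \left(-41\right)} = \frac{2297}{1076 - - \frac{41}{5}} = \frac{2297}{1076 + \frac{41}{5}} = \frac{2297}{\frac{5421}{5}} = 2297 \cdot \frac{5}{5421} = \frac{11485}{5421}$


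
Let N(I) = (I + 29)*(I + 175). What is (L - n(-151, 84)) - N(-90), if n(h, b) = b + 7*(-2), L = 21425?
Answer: 26540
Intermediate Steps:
n(h, b) = -14 + b (n(h, b) = b - 14 = -14 + b)
N(I) = (29 + I)*(175 + I)
(L - n(-151, 84)) - N(-90) = (21425 - (-14 + 84)) - (5075 + (-90)² + 204*(-90)) = (21425 - 1*70) - (5075 + 8100 - 18360) = (21425 - 70) - 1*(-5185) = 21355 + 5185 = 26540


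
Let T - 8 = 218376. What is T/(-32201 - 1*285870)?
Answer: -218384/318071 ≈ -0.68659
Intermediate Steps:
T = 218384 (T = 8 + 218376 = 218384)
T/(-32201 - 1*285870) = 218384/(-32201 - 1*285870) = 218384/(-32201 - 285870) = 218384/(-318071) = 218384*(-1/318071) = -218384/318071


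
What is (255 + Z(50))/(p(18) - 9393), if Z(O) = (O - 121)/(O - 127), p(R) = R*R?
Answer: -19706/698313 ≈ -0.028219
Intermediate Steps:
p(R) = R**2
Z(O) = (-121 + O)/(-127 + O)
(255 + Z(50))/(p(18) - 9393) = (255 + (-121 + 50)/(-127 + 50))/(18**2 - 9393) = (255 - 71/(-77))/(324 - 9393) = (255 - 1/77*(-71))/(-9069) = (255 + 71/77)*(-1/9069) = (19706/77)*(-1/9069) = -19706/698313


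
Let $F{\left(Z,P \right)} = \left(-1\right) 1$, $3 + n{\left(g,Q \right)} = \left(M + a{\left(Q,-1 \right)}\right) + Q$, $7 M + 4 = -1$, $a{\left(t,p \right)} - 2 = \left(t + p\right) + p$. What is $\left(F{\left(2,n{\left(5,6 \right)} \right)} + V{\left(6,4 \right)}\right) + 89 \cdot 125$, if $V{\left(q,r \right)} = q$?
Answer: $11130$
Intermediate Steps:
$a{\left(t,p \right)} = 2 + t + 2 p$ ($a{\left(t,p \right)} = 2 + \left(\left(t + p\right) + p\right) = 2 + \left(\left(p + t\right) + p\right) = 2 + \left(t + 2 p\right) = 2 + t + 2 p$)
$M = - \frac{5}{7}$ ($M = - \frac{4}{7} + \frac{1}{7} \left(-1\right) = - \frac{4}{7} - \frac{1}{7} = - \frac{5}{7} \approx -0.71429$)
$n{\left(g,Q \right)} = - \frac{26}{7} + 2 Q$ ($n{\left(g,Q \right)} = -3 + \left(\left(- \frac{5}{7} + \left(2 + Q + 2 \left(-1\right)\right)\right) + Q\right) = -3 + \left(\left(- \frac{5}{7} + \left(2 + Q - 2\right)\right) + Q\right) = -3 + \left(\left(- \frac{5}{7} + Q\right) + Q\right) = -3 + \left(- \frac{5}{7} + 2 Q\right) = - \frac{26}{7} + 2 Q$)
$F{\left(Z,P \right)} = -1$
$\left(F{\left(2,n{\left(5,6 \right)} \right)} + V{\left(6,4 \right)}\right) + 89 \cdot 125 = \left(-1 + 6\right) + 89 \cdot 125 = 5 + 11125 = 11130$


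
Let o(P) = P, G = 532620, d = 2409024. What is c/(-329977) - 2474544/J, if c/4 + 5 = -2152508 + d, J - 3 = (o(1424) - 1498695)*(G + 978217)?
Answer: -145065411636222173/46653229467257878 ≈ -3.1094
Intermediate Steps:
J = -2262132425824 (J = 3 + (1424 - 1498695)*(532620 + 978217) = 3 - 1497271*1510837 = 3 - 2262132425827 = -2262132425824)
c = 1026044 (c = -20 + 4*(-2152508 + 2409024) = -20 + 4*256516 = -20 + 1026064 = 1026044)
c/(-329977) - 2474544/J = 1026044/(-329977) - 2474544/(-2262132425824) = 1026044*(-1/329977) - 2474544*(-1/2262132425824) = -1026044/329977 + 154659/141383276614 = -145065411636222173/46653229467257878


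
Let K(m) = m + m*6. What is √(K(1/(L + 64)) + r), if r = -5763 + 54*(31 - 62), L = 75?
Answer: 2*I*√35922326/139 ≈ 86.238*I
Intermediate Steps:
K(m) = 7*m (K(m) = m + 6*m = 7*m)
r = -7437 (r = -5763 + 54*(-31) = -5763 - 1674 = -7437)
√(K(1/(L + 64)) + r) = √(7/(75 + 64) - 7437) = √(7/139 - 7437) = √(-1033736/139) = 2*I*√35922326/139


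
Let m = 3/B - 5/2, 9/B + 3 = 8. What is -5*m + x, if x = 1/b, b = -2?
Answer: 11/3 ≈ 3.6667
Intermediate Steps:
B = 9/5 (B = 9/(-3 + 8) = 9/5 ≈ 1.8000)
m = -⅚ (m = 3/(9/5) - 5/2 = 3*(5/9) - 5*½ = 5/3 - 5/2 = -⅚ ≈ -0.83333)
x = -½ (x = 1/(-2) = -½ ≈ -0.50000)
-5*m + x = -5*(-⅚) - ½ = 25/6 - ½ = 11/3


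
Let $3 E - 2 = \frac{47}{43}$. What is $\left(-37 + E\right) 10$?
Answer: $- \frac{46400}{129} \approx -359.69$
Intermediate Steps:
$E = \frac{133}{129}$ ($E = \frac{2}{3} + \frac{47 \cdot \frac{1}{43}}{3} = \frac{2}{3} + \frac{1}{3} \cdot \frac{47}{43} = \frac{2}{3} + \frac{47}{129} = \frac{133}{129} \approx 1.031$)
$\left(-37 + E\right) 10 = \left(-37 + \frac{133}{129}\right) 10 = \left(- \frac{4640}{129}\right) 10 = - \frac{46400}{129}$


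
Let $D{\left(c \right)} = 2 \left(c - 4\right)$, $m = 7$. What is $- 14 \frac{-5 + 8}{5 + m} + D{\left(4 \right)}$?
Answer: $- \frac{7}{2} \approx -3.5$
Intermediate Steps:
$D{\left(c \right)} = -8 + 2 c$ ($D{\left(c \right)} = 2 \left(-4 + c\right) = -8 + 2 c$)
$- 14 \frac{-5 + 8}{5 + m} + D{\left(4 \right)} = - 14 \frac{-5 + 8}{5 + 7} + \left(-8 + 2 \cdot 4\right) = - 14 \cdot \frac{3}{12} + \left(-8 + 8\right) = - 14 \cdot 3 \cdot \frac{1}{12} + 0 = \left(-14\right) \frac{1}{4} + 0 = - \frac{7}{2} + 0 = - \frac{7}{2}$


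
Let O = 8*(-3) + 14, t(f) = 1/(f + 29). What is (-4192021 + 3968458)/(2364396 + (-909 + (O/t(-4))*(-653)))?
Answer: -223563/2526737 ≈ -0.088479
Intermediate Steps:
t(f) = 1/(29 + f)
O = -10 (O = -24 + 14 = -10)
(-4192021 + 3968458)/(2364396 + (-909 + (O/t(-4))*(-653))) = (-4192021 + 3968458)/(2364396 + (-909 - 10/(1/(29 - 4))*(-653))) = -223563/(2364396 + (-909 - 10/(1/25)*(-653))) = -223563/(2364396 + (-909 - 10/1/25*(-653))) = -223563/(2364396 + (-909 - 10*25*(-653))) = -223563/(2364396 + (-909 - 250*(-653))) = -223563/(2364396 + (-909 + 163250)) = -223563/(2364396 + 162341) = -223563/2526737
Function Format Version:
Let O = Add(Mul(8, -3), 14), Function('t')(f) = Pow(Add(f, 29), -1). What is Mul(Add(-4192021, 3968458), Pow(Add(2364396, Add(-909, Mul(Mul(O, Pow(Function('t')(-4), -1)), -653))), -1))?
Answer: Rational(-223563, 2526737) ≈ -0.088479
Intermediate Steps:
Function('t')(f) = Pow(Add(29, f), -1)
O = -10 (O = Add(-24, 14) = -10)
Mul(Add(-4192021, 3968458), Pow(Add(2364396, Add(-909, Mul(Mul(O, Pow(Function('t')(-4), -1)), -653))), -1)) = Mul(Add(-4192021, 3968458), Pow(Add(2364396, Add(-909, Mul(Mul(-10, Pow(Pow(Add(29, -4), -1), -1)), -653))), -1)) = Mul(-223563, Pow(Add(2364396, Add(-909, Mul(Mul(-10, Pow(Pow(25, -1), -1)), -653))), -1)) = Mul(-223563, Pow(Add(2364396, Add(-909, Mul(Mul(-10, Pow(Rational(1, 25), -1)), -653))), -1)) = Mul(-223563, Pow(Add(2364396, Add(-909, Mul(Mul(-10, 25), -653))), -1)) = Mul(-223563, Pow(Add(2364396, Add(-909, Mul(-250, -653))), -1)) = Mul(-223563, Pow(Add(2364396, Add(-909, 163250)), -1)) = Mul(-223563, Pow(Add(2364396, 162341), -1)) = Mul(-223563, Pow(2526737, -1)) = Mul(-223563, Rational(1, 2526737)) = Rational(-223563, 2526737)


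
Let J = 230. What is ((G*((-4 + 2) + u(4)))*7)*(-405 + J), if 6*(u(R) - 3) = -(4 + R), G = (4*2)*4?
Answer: 39200/3 ≈ 13067.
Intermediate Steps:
G = 32 (G = 8*4 = 32)
u(R) = 7/3 - R/6 (u(R) = 3 + (-(4 + R))/6 = 3 + (-4 - R)/6 = 3 + (-2/3 - R/6) = 7/3 - R/6)
((G*((-4 + 2) + u(4)))*7)*(-405 + J) = ((32*((-4 + 2) + (7/3 - 1/6*4)))*7)*(-405 + 230) = ((32*(-2 + (7/3 - 2/3)))*7)*(-175) = ((32*(-2 + 5/3))*7)*(-175) = ((32*(-1/3))*7)*(-175) = -32/3*7*(-175) = -224/3*(-175) = 39200/3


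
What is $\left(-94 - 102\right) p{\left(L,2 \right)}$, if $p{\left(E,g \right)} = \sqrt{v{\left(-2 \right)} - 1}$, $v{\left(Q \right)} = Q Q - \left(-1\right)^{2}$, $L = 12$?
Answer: $- 196 \sqrt{2} \approx -277.19$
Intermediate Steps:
$v{\left(Q \right)} = -1 + Q^{2}$ ($v{\left(Q \right)} = Q^{2} - 1 = -1 + Q^{2}$)
$p{\left(E,g \right)} = \sqrt{2}$ ($p{\left(E,g \right)} = \sqrt{\left(-1 + \left(-2\right)^{2}\right) - 1} = \sqrt{\left(-1 + 4\right) - 1} = \sqrt{3 - 1} = \sqrt{2}$)
$\left(-94 - 102\right) p{\left(L,2 \right)} = \left(-94 - 102\right) \sqrt{2} = - 196 \sqrt{2}$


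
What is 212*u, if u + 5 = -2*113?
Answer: -48972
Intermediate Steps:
u = -231 (u = -5 - 2*113 = -5 - 226 = -231)
212*u = 212*(-231) = -48972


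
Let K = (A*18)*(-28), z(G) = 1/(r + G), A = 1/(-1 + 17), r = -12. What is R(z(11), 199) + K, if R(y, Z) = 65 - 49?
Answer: -31/2 ≈ -15.500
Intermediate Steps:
A = 1/16 ≈ 0.062500
z(G) = 1/(-12 + G)
R(y, Z) = 16
K = -63/2 (K = ((1/16)*18)*(-28) = (9/8)*(-28) = -63/2 ≈ -31.500)
R(z(11), 199) + K = 16 - 63/2 = -31/2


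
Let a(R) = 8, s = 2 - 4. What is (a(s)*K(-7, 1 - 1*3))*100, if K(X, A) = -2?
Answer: -1600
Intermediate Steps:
s = -2
(a(s)*K(-7, 1 - 1*3))*100 = (8*(-2))*100 = -16*100 = -1600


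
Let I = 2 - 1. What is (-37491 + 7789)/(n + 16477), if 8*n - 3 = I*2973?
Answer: -29702/16849 ≈ -1.7628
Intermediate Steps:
I = 1
n = 372 (n = 3/8 + (1*2973)/8 = 3/8 + (1/8)*2973 = 3/8 + 2973/8 = 372)
(-37491 + 7789)/(n + 16477) = (-37491 + 7789)/(372 + 16477) = -29702/16849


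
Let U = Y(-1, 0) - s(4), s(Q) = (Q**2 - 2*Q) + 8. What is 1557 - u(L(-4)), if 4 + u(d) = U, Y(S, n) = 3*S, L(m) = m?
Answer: 1580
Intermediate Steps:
s(Q) = 8 + Q**2 - 2*Q
U = -19 (U = 3*(-1) - (8 + 4**2 - 2*4) = -3 - (8 + 16 - 8) = -3 - 1*16 = -3 - 16 = -19)
u(d) = -23 (u(d) = -4 - 19 = -23)
1557 - u(L(-4)) = 1557 - 1*(-23) = 1557 + 23 = 1580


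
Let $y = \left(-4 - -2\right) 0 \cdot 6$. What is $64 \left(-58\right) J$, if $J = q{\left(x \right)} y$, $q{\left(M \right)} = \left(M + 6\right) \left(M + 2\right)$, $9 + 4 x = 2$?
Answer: $0$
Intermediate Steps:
$x = - \frac{7}{4}$ ($x = - \frac{9}{4} + \frac{1}{4} \cdot 2 = - \frac{9}{4} + \frac{1}{2} = - \frac{7}{4} \approx -1.75$)
$y = 0$ ($y = \left(-4 + 2\right) 0 \cdot 6 = \left(-2\right) 0 \cdot 6 = 0 \cdot 6 = 0$)
$q{\left(M \right)} = \left(2 + M\right) \left(6 + M\right)$ ($q{\left(M \right)} = \left(6 + M\right) \left(2 + M\right) = \left(2 + M\right) \left(6 + M\right)$)
$J = 0$ ($J = \left(12 + \left(- \frac{7}{4}\right)^{2} + 8 \left(- \frac{7}{4}\right)\right) 0 = \left(12 + \frac{49}{16} - 14\right) 0 = \frac{17}{16} \cdot 0 = 0$)
$64 \left(-58\right) J = 64 \left(-58\right) 0 = \left(-3712\right) 0 = 0$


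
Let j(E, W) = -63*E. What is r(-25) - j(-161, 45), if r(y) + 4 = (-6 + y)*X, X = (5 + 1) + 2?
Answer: -10395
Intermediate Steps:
X = 8 (X = 6 + 2 = 8)
r(y) = -52 + 8*y (r(y) = -4 + (-6 + y)*8 = -4 + (-48 + 8*y) = -52 + 8*y)
r(-25) - j(-161, 45) = (-52 + 8*(-25)) - (-63)*(-161) = (-52 - 200) - 1*10143 = -252 - 10143 = -10395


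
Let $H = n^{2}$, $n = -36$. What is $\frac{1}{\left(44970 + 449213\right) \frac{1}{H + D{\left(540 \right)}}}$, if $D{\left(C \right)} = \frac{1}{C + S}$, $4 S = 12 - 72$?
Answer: $\frac{680401}{259446075} \approx 0.0026225$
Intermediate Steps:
$S = -15$ ($S = \frac{12 - 72}{4} = \frac{1}{4} \left(-60\right) = -15$)
$D{\left(C \right)} = \frac{1}{-15 + C}$ ($D{\left(C \right)} = \frac{1}{C - 15} = \frac{1}{-15 + C}$)
$H = 1296$ ($H = \left(-36\right)^{2} = 1296$)
$\frac{1}{\left(44970 + 449213\right) \frac{1}{H + D{\left(540 \right)}}} = \frac{1}{\left(44970 + 449213\right) \frac{1}{1296 + \frac{1}{-15 + 540}}} = \frac{1}{494183 \frac{1}{1296 + \frac{1}{525}}} = \frac{1}{494183 \frac{1}{\frac{680401}{525}}} = \frac{1}{494183 \cdot \frac{525}{680401}} = \frac{1}{\frac{259446075}{680401}} = \frac{680401}{259446075}$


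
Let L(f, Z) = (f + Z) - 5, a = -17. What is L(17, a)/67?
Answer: -5/67 ≈ -0.074627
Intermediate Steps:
L(f, Z) = -5 + Z + f (L(f, Z) = (Z + f) - 5 = -5 + Z + f)
L(17, a)/67 = (-5 - 17 + 17)/67 = -5*1/67 = -5/67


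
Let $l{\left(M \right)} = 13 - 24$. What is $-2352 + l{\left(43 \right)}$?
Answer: $-2363$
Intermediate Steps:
$l{\left(M \right)} = -11$ ($l{\left(M \right)} = 13 - 24 = -11$)
$-2352 + l{\left(43 \right)} = -2352 - 11 = -2363$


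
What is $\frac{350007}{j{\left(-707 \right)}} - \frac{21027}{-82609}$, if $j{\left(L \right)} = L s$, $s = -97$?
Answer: $\frac{4336534128}{809320373} \approx 5.3582$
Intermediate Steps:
$j{\left(L \right)} = - 97 L$ ($j{\left(L \right)} = L \left(-97\right) = - 97 L$)
$\frac{350007}{j{\left(-707 \right)}} - \frac{21027}{-82609} = \frac{350007}{\left(-97\right) \left(-707\right)} - \frac{21027}{-82609} = \frac{350007}{68579} - - \frac{21027}{82609} = 350007 \cdot \frac{1}{68579} + \frac{21027}{82609} = \frac{50001}{9797} + \frac{21027}{82609} = \frac{4336534128}{809320373}$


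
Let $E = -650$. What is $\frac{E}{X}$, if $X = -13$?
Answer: $50$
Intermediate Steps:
$\frac{E}{X} = - \frac{650}{-13} = \left(-650\right) \left(- \frac{1}{13}\right) = 50$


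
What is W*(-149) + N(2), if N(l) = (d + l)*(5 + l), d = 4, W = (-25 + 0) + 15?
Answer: 1532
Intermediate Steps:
W = -10 (W = -25 + 15 = -10)
N(l) = (4 + l)*(5 + l)
W*(-149) + N(2) = -10*(-149) + (20 + 2**2 + 9*2) = 1490 + (20 + 4 + 18) = 1490 + 42 = 1532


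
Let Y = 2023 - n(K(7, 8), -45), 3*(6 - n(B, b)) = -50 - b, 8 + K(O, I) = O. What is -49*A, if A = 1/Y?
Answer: -147/6046 ≈ -0.024314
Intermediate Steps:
K(O, I) = -8 + O
n(B, b) = 68/3 + b/3 (n(B, b) = 6 - (-50 - b)/3 = 6 + (50/3 + b/3) = 68/3 + b/3)
Y = 6046/3 (Y = 2023 - (68/3 + (⅓)*(-45)) = 2023 - (68/3 - 15) = 2023 - 1*23/3 = 2023 - 23/3 = 6046/3 ≈ 2015.3)
A = 3/6046 (A = 1/(6046/3) = 3/6046 ≈ 0.00049620)
-49*A = -49*3/6046 = -147/6046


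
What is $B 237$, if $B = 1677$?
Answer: $397449$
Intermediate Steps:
$B 237 = 1677 \cdot 237 = 397449$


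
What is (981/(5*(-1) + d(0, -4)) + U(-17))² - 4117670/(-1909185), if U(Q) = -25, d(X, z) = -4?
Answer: 6857088706/381837 ≈ 17958.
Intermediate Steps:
(981/(5*(-1) + d(0, -4)) + U(-17))² - 4117670/(-1909185) = (981/(5*(-1) - 4) - 25)² - 4117670/(-1909185) = (981/(-5 - 4) - 25)² - 4117670*(-1)/1909185 = (981/(-9) - 25)² - 1*(-823534/381837) = (981*(-⅑) - 25)² + 823534/381837 = (-109 - 25)² + 823534/381837 = (-134)² + 823534/381837 = 17956 + 823534/381837 = 6857088706/381837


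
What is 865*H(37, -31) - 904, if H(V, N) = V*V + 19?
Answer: 1199716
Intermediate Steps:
H(V, N) = 19 + V**2 (H(V, N) = V**2 + 19 = 19 + V**2)
865*H(37, -31) - 904 = 865*(19 + 37**2) - 904 = 865*(19 + 1369) - 904 = 865*1388 - 904 = 1200620 - 904 = 1199716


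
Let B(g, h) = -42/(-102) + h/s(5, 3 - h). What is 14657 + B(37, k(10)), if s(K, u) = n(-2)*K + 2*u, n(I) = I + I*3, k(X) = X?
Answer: 6727667/459 ≈ 14657.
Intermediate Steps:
n(I) = 4*I (n(I) = I + 3*I = 4*I)
s(K, u) = -8*K + 2*u (s(K, u) = (4*(-2))*K + 2*u = -8*K + 2*u)
B(g, h) = 7/17 + h/(-34 - 2*h) (B(g, h) = -42/(-102) + h/(-8*5 + 2*(3 - h)) = -42*(-1/102) + h/(-40 + (6 - 2*h)) = 7/17 + h/(-34 - 2*h))
14657 + B(37, k(10)) = 14657 + (238 - 3*10)/(34*(17 + 10)) = 14657 + (1/34)*(238 - 30)/27 = 14657 + (1/34)*(1/27)*208 = 14657 + 104/459 = 6727667/459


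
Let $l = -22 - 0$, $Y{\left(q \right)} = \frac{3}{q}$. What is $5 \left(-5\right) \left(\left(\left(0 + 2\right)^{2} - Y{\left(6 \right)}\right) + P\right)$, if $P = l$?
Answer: $\frac{925}{2} \approx 462.5$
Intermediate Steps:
$l = -22$ ($l = -22 + 0 = -22$)
$P = -22$
$5 \left(-5\right) \left(\left(\left(0 + 2\right)^{2} - Y{\left(6 \right)}\right) + P\right) = 5 \left(-5\right) \left(\left(\left(0 + 2\right)^{2} - \frac{3}{6}\right) - 22\right) = - 25 \left(\left(2^{2} - 3 \cdot \frac{1}{6}\right) - 22\right) = - 25 \left(\left(4 - \frac{1}{2}\right) - 22\right) = - 25 \left(\frac{7}{2} - 22\right) = \left(-25\right) \left(- \frac{37}{2}\right) = \frac{925}{2}$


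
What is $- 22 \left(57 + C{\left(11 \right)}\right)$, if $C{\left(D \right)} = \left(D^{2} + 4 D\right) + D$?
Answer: $-5126$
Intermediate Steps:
$C{\left(D \right)} = D^{2} + 5 D$
$- 22 \left(57 + C{\left(11 \right)}\right) = - 22 \left(57 + 11 \left(5 + 11\right)\right) = - 22 \left(57 + 11 \cdot 16\right) = - 22 \left(57 + 176\right) = \left(-22\right) 233 = -5126$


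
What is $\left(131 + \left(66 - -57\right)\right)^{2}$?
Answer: $64516$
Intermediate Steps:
$\left(131 + \left(66 - -57\right)\right)^{2} = \left(131 + \left(66 + 57\right)\right)^{2} = \left(131 + 123\right)^{2} = 254^{2} = 64516$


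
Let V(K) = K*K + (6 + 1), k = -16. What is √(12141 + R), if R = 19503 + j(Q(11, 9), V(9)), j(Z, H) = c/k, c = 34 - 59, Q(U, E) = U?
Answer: √506329/4 ≈ 177.89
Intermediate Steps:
c = -25
V(K) = 7 + K² (V(K) = K² + 7 = 7 + K²)
j(Z, H) = 25/16 (j(Z, H) = -25/(-16) = -25*(-1/16) = 25/16)
R = 312073/16 (R = 19503 + 25/16 = 312073/16 ≈ 19505.)
√(12141 + R) = √(12141 + 312073/16) = √(506329/16) = √506329/4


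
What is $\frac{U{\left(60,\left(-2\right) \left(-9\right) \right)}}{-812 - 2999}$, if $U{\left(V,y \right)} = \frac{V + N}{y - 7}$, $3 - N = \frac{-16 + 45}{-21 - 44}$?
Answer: $- \frac{4124}{2724865} \approx -0.0015135$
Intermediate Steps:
$N = \frac{224}{65}$ ($N = 3 - \frac{-16 + 45}{-21 - 44} = 3 - \frac{29}{-65} = 3 - 29 \left(- \frac{1}{65}\right) = 3 - - \frac{29}{65} = 3 + \frac{29}{65} = \frac{224}{65} \approx 3.4462$)
$U{\left(V,y \right)} = \frac{\frac{224}{65} + V}{-7 + y}$ ($U{\left(V,y \right)} = \frac{V + \frac{224}{65}}{y - 7} = \frac{\frac{224}{65} + V}{-7 + y}$)
$\frac{U{\left(60,\left(-2\right) \left(-9\right) \right)}}{-812 - 2999} = \frac{\frac{1}{-7 - -18} \left(\frac{224}{65} + 60\right)}{-812 - 2999} = \frac{\frac{1}{-7 + 18} \cdot \frac{4124}{65}}{-3811} = \frac{1}{11} \cdot \frac{4124}{65} \left(- \frac{1}{3811}\right) = \frac{4124}{715} \left(- \frac{1}{3811}\right) = - \frac{4124}{2724865}$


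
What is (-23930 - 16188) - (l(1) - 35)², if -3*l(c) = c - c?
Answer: -41343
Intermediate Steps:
l(c) = 0 (l(c) = -(c - c)/3 = -⅓*0 = 0)
(-23930 - 16188) - (l(1) - 35)² = (-23930 - 16188) - (0 - 35)² = -40118 - 1*(-35)² = -40118 - 1*1225 = -40118 - 1225 = -41343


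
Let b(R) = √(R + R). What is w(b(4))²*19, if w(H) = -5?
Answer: 475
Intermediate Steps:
b(R) = √2*√R (b(R) = √(2*R) = √2*√R)
w(b(4))²*19 = (-5)²*19 = 25*19 = 475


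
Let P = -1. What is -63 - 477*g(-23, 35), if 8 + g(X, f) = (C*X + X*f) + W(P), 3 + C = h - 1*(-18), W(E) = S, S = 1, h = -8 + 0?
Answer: 464058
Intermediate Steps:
h = -8
W(E) = 1
C = 7 (C = -3 + (-8 - 1*(-18)) = -3 + (-8 + 18) = -3 + 10 = 7)
g(X, f) = -7 + 7*X + X*f (g(X, f) = -8 + ((7*X + X*f) + 1) = -8 + (1 + 7*X + X*f) = -7 + 7*X + X*f)
-63 - 477*g(-23, 35) = -63 - 477*(-7 + 7*(-23) - 23*35) = -63 - 477*(-7 - 161 - 805) = -63 - 477*(-973) = -63 + 464121 = 464058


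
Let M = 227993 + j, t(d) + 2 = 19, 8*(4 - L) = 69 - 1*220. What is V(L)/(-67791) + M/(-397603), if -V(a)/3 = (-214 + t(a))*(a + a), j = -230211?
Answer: -14133505169/35938539964 ≈ -0.39327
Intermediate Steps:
L = 183/8 (L = 4 - (69 - 1*220)/8 = 4 - (69 - 220)/8 = 4 - ⅛*(-151) = 4 + 151/8 = 183/8 ≈ 22.875)
t(d) = 17 (t(d) = -2 + 19 = 17)
V(a) = 1182*a (V(a) = -3*(-214 + 17)*(a + a) = -(-591)*2*a = -(-1182)*a = 1182*a)
M = -2218 (M = 227993 - 230211 = -2218)
V(L)/(-67791) + M/(-397603) = (1182*(183/8))/(-67791) - 2218/(-397603) = (108153/4)*(-1/67791) - 2218*(-1/397603) = -36051/90388 + 2218/397603 = -14133505169/35938539964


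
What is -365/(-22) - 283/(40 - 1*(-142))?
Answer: 15051/1001 ≈ 15.036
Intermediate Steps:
-365/(-22) - 283/(40 - 1*(-142)) = -365*(-1/22) - 283/(40 + 142) = 365/22 - 283/182 = 15051/1001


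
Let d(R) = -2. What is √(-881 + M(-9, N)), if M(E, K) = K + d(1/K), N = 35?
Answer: 4*I*√53 ≈ 29.12*I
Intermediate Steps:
M(E, K) = -2 + K (M(E, K) = K - 2 = -2 + K)
√(-881 + M(-9, N)) = √(-881 + (-2 + 35)) = √(-881 + 33) = √(-848) = 4*I*√53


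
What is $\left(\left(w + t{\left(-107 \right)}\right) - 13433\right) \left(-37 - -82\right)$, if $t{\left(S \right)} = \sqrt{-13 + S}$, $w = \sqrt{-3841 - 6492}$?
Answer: $-604485 + 45 i \sqrt{10333} + 90 i \sqrt{30} \approx -6.0449 \cdot 10^{5} + 5067.3 i$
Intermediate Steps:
$w = i \sqrt{10333}$ ($w = \sqrt{-10333} = i \sqrt{10333} \approx 101.65 i$)
$\left(\left(w + t{\left(-107 \right)}\right) - 13433\right) \left(-37 - -82\right) = \left(\left(i \sqrt{10333} + \sqrt{-13 - 107}\right) - 13433\right) \left(-37 - -82\right) = \left(\left(i \sqrt{10333} + \sqrt{-120}\right) - 13433\right) \left(-37 + 82\right) = \left(\left(i \sqrt{10333} + 2 i \sqrt{30}\right) - 13433\right) 45 = \left(-13433 + i \sqrt{10333} + 2 i \sqrt{30}\right) 45 = -604485 + 45 i \sqrt{10333} + 90 i \sqrt{30}$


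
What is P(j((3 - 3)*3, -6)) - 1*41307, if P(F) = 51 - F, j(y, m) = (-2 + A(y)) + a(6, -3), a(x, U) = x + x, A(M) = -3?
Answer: -41263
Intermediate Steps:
a(x, U) = 2*x
j(y, m) = 7 (j(y, m) = (-2 - 3) + 2*6 = -5 + 12 = 7)
P(j((3 - 3)*3, -6)) - 1*41307 = (51 - 1*7) - 1*41307 = (51 - 7) - 41307 = 44 - 41307 = -41263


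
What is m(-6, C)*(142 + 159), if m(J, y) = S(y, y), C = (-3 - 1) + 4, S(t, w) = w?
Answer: 0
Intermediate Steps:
C = 0 (C = -4 + 4 = 0)
m(J, y) = y
m(-6, C)*(142 + 159) = 0*(142 + 159) = 0*301 = 0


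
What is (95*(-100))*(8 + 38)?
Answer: -437000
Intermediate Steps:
(95*(-100))*(8 + 38) = -9500*46 = -437000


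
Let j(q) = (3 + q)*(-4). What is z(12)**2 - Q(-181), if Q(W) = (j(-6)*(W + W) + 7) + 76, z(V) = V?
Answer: 4405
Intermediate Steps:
j(q) = -12 - 4*q
Q(W) = 83 + 24*W (Q(W) = ((-12 - 4*(-6))*(W + W) + 7) + 76 = ((-12 + 24)*(2*W) + 7) + 76 = (12*(2*W) + 7) + 76 = (24*W + 7) + 76 = (7 + 24*W) + 76 = 83 + 24*W)
z(12)**2 - Q(-181) = 12**2 - (83 + 24*(-181)) = 144 - (83 - 4344) = 144 - 1*(-4261) = 144 + 4261 = 4405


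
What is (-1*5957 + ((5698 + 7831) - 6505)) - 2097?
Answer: -1030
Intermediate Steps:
(-1*5957 + ((5698 + 7831) - 6505)) - 2097 = (-5957 + (13529 - 6505)) - 2097 = (-5957 + 7024) - 2097 = 1067 - 2097 = -1030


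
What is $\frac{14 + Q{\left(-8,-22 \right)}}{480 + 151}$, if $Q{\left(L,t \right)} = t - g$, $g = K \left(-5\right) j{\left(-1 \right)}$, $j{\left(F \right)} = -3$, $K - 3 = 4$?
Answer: $- \frac{113}{631} \approx -0.17908$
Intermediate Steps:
$K = 7$ ($K = 3 + 4 = 7$)
$g = 105$ ($g = 7 \left(-5\right) \left(-3\right) = \left(-35\right) \left(-3\right) = 105$)
$Q{\left(L,t \right)} = -105 + t$ ($Q{\left(L,t \right)} = t - 105 = -105 + t$)
$\frac{14 + Q{\left(-8,-22 \right)}}{480 + 151} = \frac{14 - 127}{480 + 151} = \frac{14 - 127}{631} = \left(-113\right) \frac{1}{631} = - \frac{113}{631}$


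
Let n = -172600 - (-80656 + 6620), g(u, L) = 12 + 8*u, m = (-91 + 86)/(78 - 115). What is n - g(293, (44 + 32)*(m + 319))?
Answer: -100920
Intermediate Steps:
m = 5/37 (m = -5/(-37) = -5*(-1/37) = 5/37 ≈ 0.13514)
n = -98564 (n = -172600 - 1*(-74036) = -172600 + 74036 = -98564)
n - g(293, (44 + 32)*(m + 319)) = -98564 - (12 + 8*293) = -98564 - (12 + 2344) = -98564 - 1*2356 = -98564 - 2356 = -100920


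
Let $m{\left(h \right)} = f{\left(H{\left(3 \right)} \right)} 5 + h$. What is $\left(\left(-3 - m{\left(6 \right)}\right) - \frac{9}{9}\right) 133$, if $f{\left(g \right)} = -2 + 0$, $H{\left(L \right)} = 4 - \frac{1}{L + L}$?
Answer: $0$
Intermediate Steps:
$H{\left(L \right)} = 4 - \frac{1}{2 L}$
$f{\left(g \right)} = -2$
$m{\left(h \right)} = -10 + h$ ($m{\left(h \right)} = \left(-2\right) 5 + h = -10 + h$)
$\left(\left(-3 - m{\left(6 \right)}\right) - \frac{9}{9}\right) 133 = \left(\left(-3 - \left(-10 + 6\right)\right) - \frac{9}{9}\right) 133 = \left(\left(-3 - -4\right) - 1\right) 133 = \left(\left(-3 + 4\right) - 1\right) 133 = \left(1 - 1\right) 133 = 0 \cdot 133 = 0$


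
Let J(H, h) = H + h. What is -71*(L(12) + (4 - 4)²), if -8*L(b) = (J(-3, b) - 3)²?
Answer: 639/2 ≈ 319.50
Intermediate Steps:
L(b) = -(-6 + b)²/8 (L(b) = -((-3 + b) - 3)²/8 = -(-6 + b)²/8)
-71*(L(12) + (4 - 4)²) = -71*(-(-6 + 12)²/8 + (4 - 4)²) = -71*(-⅛*6² + 0²) = -71*(-⅛*36 + 0) = -71*(-9/2 + 0) = -71*(-9/2) = 639/2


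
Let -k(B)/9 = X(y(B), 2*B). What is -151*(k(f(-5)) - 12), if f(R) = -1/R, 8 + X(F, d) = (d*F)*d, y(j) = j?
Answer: -1127064/125 ≈ -9016.5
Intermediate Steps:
X(F, d) = -8 + F*d**2 (X(F, d) = -8 + (d*F)*d = -8 + (F*d)*d = -8 + F*d**2)
k(B) = 72 - 36*B**3 (k(B) = -9*(-8 + B*(2*B)**2) = -9*(-8 + B*(4*B**2)) = -9*(-8 + 4*B**3) = 72 - 36*B**3)
-151*(k(f(-5)) - 12) = -151*((72 - 36*(-1/(-5))**3) - 12) = -151*((72 - 36*(-1*(-1/5))**3) - 12) = -151*((72 - 36*(1/5)**3) - 12) = -151*((72 - 36*1/125) - 12) = -151*((72 - 36/125) - 12) = -151*(8964/125 - 12) = -151*7464/125 = -1127064/125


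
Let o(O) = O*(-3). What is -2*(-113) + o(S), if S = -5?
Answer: 241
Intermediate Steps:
o(O) = -3*O
-2*(-113) + o(S) = -2*(-113) - 3*(-5) = 226 + 15 = 241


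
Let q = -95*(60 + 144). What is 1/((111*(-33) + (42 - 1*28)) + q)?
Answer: -1/23029 ≈ -4.3423e-5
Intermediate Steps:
q = -19380 (q = -95*204 = -19380)
1/((111*(-33) + (42 - 1*28)) + q) = 1/((111*(-33) + (42 - 1*28)) - 19380) = 1/((-3663 + (42 - 28)) - 19380) = 1/((-3663 + 14) - 19380) = 1/(-3649 - 19380) = 1/(-23029) = -1/23029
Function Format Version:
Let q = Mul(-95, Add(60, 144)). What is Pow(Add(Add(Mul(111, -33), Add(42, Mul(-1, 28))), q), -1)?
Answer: Rational(-1, 23029) ≈ -4.3423e-5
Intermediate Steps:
q = -19380 (q = Mul(-95, 204) = -19380)
Pow(Add(Add(Mul(111, -33), Add(42, Mul(-1, 28))), q), -1) = Pow(Add(Add(Mul(111, -33), Add(42, Mul(-1, 28))), -19380), -1) = Pow(Add(Add(-3663, Add(42, -28)), -19380), -1) = Pow(Add(Add(-3663, 14), -19380), -1) = Pow(Add(-3649, -19380), -1) = Pow(-23029, -1) = Rational(-1, 23029)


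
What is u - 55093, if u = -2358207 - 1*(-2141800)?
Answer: -271500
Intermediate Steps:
u = -216407 (u = -2358207 + 2141800 = -216407)
u - 55093 = -216407 - 55093 = -271500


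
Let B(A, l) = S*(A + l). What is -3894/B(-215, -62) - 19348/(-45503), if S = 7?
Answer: 214704454/88230317 ≈ 2.4335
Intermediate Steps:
B(A, l) = 7*A + 7*l (B(A, l) = 7*(A + l) = 7*A + 7*l)
-3894/B(-215, -62) - 19348/(-45503) = -3894/(7*(-215) + 7*(-62)) - 19348/(-45503) = -3894/(-1505 - 434) - 19348*(-1/45503) = -3894/(-1939) + 19348/45503 = -3894*(-1/1939) + 19348/45503 = 3894/1939 + 19348/45503 = 214704454/88230317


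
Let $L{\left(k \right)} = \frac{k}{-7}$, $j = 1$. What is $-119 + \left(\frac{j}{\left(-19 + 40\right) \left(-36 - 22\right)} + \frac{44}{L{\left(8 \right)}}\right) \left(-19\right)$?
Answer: $\frac{373022}{609} \approx 612.52$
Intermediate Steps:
$L{\left(k \right)} = - \frac{k}{7}$ ($L{\left(k \right)} = k \left(- \frac{1}{7}\right) = - \frac{k}{7}$)
$-119 + \left(\frac{j}{\left(-19 + 40\right) \left(-36 - 22\right)} + \frac{44}{L{\left(8 \right)}}\right) \left(-19\right) = -119 + \left(1 \frac{1}{\left(-19 + 40\right) \left(-36 - 22\right)} + \frac{44}{\left(- \frac{1}{7}\right) 8}\right) \left(-19\right) = -119 + \left(1 \frac{1}{21 \left(-58\right)} + \frac{44}{- \frac{8}{7}}\right) \left(-19\right) = -119 + \left(1 \frac{1}{-1218} + 44 \left(- \frac{7}{8}\right)\right) \left(-19\right) = -119 + \left(1 \left(- \frac{1}{1218}\right) - \frac{77}{2}\right) \left(-19\right) = -119 + \left(- \frac{1}{1218} - \frac{77}{2}\right) \left(-19\right) = -119 - - \frac{445493}{609} = -119 + \frac{445493}{609} = \frac{373022}{609}$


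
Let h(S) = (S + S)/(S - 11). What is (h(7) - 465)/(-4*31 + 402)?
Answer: -937/556 ≈ -1.6853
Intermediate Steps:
h(S) = 2*S/(-11 + S) (h(S) = (2*S)/(-11 + S) = 2*S/(-11 + S))
(h(7) - 465)/(-4*31 + 402) = (2*7/(-11 + 7) - 465)/(-4*31 + 402) = (2*7/(-4) - 465)/(-124 + 402) = (2*7*(-¼) - 465)/278 = (-7/2 - 465)*(1/278) = -937/2*1/278 = -937/556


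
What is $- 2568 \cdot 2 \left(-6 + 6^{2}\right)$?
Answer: $-154080$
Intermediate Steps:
$- 2568 \cdot 2 \left(-6 + 6^{2}\right) = - 2568 \cdot 2 \left(-6 + 36\right) = - 2568 \cdot 2 \cdot 30 = \left(-2568\right) 60 = -154080$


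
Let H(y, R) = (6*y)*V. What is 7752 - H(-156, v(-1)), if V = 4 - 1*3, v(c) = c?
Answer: 8688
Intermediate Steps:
V = 1 (V = 4 - 3 = 1)
H(y, R) = 6*y (H(y, R) = (6*y)*1 = 6*y)
7752 - H(-156, v(-1)) = 7752 - 6*(-156) = 7752 - 1*(-936) = 7752 + 936 = 8688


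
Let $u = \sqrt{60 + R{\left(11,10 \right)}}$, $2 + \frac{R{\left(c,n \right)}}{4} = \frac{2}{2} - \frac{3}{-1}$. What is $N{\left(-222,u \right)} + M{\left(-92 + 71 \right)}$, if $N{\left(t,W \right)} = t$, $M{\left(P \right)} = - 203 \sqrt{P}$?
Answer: $-222 - 203 i \sqrt{21} \approx -222.0 - 930.26 i$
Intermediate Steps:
$R{\left(c,n \right)} = 8$ ($R{\left(c,n \right)} = -8 + 4 \left(\frac{2}{2} - \frac{3}{-1}\right) = -8 + 4 \left(2 \cdot \frac{1}{2} - -3\right) = -8 + 4 \left(1 + 3\right) = -8 + 4 \cdot 4 = -8 + 16 = 8$)
$u = 2 \sqrt{17}$ ($u = \sqrt{60 + 8} = \sqrt{68} = 2 \sqrt{17} \approx 8.2462$)
$N{\left(-222,u \right)} + M{\left(-92 + 71 \right)} = -222 - 203 \sqrt{-92 + 71} = -222 - 203 \sqrt{-21} = -222 - 203 i \sqrt{21}$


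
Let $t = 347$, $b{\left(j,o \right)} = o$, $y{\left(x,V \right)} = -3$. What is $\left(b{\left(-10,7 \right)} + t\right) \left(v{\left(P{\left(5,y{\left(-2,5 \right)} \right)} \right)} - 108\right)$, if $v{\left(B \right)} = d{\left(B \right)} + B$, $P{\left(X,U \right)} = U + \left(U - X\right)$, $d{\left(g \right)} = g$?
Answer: $-46020$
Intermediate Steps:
$P{\left(X,U \right)} = - X + 2 U$
$v{\left(B \right)} = 2 B$ ($v{\left(B \right)} = B + B = 2 B$)
$\left(b{\left(-10,7 \right)} + t\right) \left(v{\left(P{\left(5,y{\left(-2,5 \right)} \right)} \right)} - 108\right) = \left(7 + 347\right) \left(2 \left(\left(-1\right) 5 + 2 \left(-3\right)\right) - 108\right) = 354 \left(2 \left(-5 - 6\right) - 108\right) = 354 \left(2 \left(-11\right) - 108\right) = 354 \left(-22 - 108\right) = 354 \left(-130\right) = -46020$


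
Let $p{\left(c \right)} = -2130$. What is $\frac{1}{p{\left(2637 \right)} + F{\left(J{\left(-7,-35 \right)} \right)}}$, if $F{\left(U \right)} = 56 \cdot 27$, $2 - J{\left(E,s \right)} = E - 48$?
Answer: $- \frac{1}{618} \approx -0.0016181$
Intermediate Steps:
$J{\left(E,s \right)} = 50 - E$ ($J{\left(E,s \right)} = 2 - \left(E - 48\right) = 2 - \left(-48 + E\right) = 50 - E$)
$F{\left(U \right)} = 1512$
$\frac{1}{p{\left(2637 \right)} + F{\left(J{\left(-7,-35 \right)} \right)}} = \frac{1}{-2130 + 1512} = \frac{1}{-618} = - \frac{1}{618}$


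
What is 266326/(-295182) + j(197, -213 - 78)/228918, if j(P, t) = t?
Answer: -10175452205/11262078846 ≈ -0.90351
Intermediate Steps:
266326/(-295182) + j(197, -213 - 78)/228918 = 266326/(-295182) + (-213 - 78)/228918 = 266326*(-1/295182) - 291*1/228918 = -133163/147591 - 97/76306 = -10175452205/11262078846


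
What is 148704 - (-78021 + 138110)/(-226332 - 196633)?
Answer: 62896647449/422965 ≈ 1.4870e+5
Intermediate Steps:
148704 - (-78021 + 138110)/(-226332 - 196633) = 148704 - 60089/(-422965) = 148704 - 60089*(-1)/422965 = 148704 - 1*(-60089/422965) = 148704 + 60089/422965 = 62896647449/422965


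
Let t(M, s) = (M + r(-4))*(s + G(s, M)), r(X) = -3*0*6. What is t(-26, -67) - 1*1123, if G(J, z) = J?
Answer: 2361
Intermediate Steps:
r(X) = 0 (r(X) = 0*6 = 0)
t(M, s) = 2*M*s (t(M, s) = (M + 0)*(s + s) = M*(2*s) = 2*M*s)
t(-26, -67) - 1*1123 = 2*(-26)*(-67) - 1*1123 = 3484 - 1123 = 2361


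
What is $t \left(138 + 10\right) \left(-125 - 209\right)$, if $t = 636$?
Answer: $-31438752$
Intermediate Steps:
$t \left(138 + 10\right) \left(-125 - 209\right) = 636 \left(138 + 10\right) \left(-125 - 209\right) = 636 \cdot 148 \left(-334\right) = 636 \left(-49432\right) = -31438752$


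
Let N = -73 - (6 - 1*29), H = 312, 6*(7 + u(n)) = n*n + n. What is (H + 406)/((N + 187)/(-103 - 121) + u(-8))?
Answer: 482496/1157 ≈ 417.02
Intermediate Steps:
u(n) = -7 + n/6 + n**2/6 (u(n) = -7 + (n*n + n)/6 = -7 + (n**2 + n)/6 = -7 + (n + n**2)/6 = -7 + (n/6 + n**2/6) = -7 + n/6 + n**2/6)
N = -50 (N = -73 - (6 - 29) = -73 - 1*(-23) = -73 + 23 = -50)
(H + 406)/((N + 187)/(-103 - 121) + u(-8)) = (312 + 406)/((-50 + 187)/(-103 - 121) + (-7 + (1/6)*(-8) + (1/6)*(-8)**2)) = 718/(137/(-224) + (-7 - 4/3 + (1/6)*64)) = 718/(137*(-1/224) + (-7 - 4/3 + 32/3)) = 718/(-137/224 + 7/3) = 718/(1157/672) = 718*(672/1157) = 482496/1157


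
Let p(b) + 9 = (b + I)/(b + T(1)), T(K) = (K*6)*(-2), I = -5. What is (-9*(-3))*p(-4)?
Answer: -3645/16 ≈ -227.81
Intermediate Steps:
T(K) = -12*K (T(K) = (6*K)*(-2) = -12*K)
p(b) = -9 + (-5 + b)/(-12 + b) (p(b) = -9 + (b - 5)/(b - 12*1) = -9 + (-5 + b)/(b - 12) = -9 + (-5 + b)/(-12 + b))
(-9*(-3))*p(-4) = (-9*(-3))*((103 - 8*(-4))/(-12 - 4)) = 27*((103 + 32)/(-16)) = 27*(-1/16*135) = 27*(-135/16) = -3645/16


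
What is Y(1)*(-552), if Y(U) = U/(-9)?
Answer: 184/3 ≈ 61.333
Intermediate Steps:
Y(U) = -U/9 (Y(U) = U*(-⅑) = -U/9)
Y(1)*(-552) = -⅑*1*(-552) = -⅑*(-552) = 184/3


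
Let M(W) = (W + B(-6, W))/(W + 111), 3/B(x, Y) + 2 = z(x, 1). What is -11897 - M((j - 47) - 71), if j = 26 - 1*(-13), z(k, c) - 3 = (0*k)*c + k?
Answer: -951561/80 ≈ -11895.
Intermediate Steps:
z(k, c) = 3 + k (z(k, c) = 3 + ((0*k)*c + k) = 3 + (0*c + k) = 3 + (0 + k) = 3 + k)
j = 39 (j = 26 + 13 = 39)
B(x, Y) = 3/(1 + x) (B(x, Y) = 3/(-2 + (3 + x)) = 3/(1 + x))
M(W) = (-3/5 + W)/(111 + W) (M(W) = (W + 3/(1 - 6))/(W + 111) = (W + 3/(-5))/(111 + W) = (W + 3*(-1/5))/(111 + W) = (W - 3/5)/(111 + W) = (-3/5 + W)/(111 + W))
-11897 - M((j - 47) - 71) = -11897 - (-3/5 + ((39 - 47) - 71))/(111 + ((39 - 47) - 71)) = -11897 - (-3/5 + (-8 - 71))/(111 + (-8 - 71)) = -11897 - (-3/5 - 79)/(111 - 79) = -11897 - (-398)/(32*5) = -11897 - 1*(-199/80) = -11897 + 199/80 = -951561/80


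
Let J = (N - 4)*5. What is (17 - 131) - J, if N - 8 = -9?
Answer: -89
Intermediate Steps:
N = -1 (N = 8 - 9 = -1)
J = -25 (J = (-1 - 4)*5 = -5*5 = -25)
(17 - 131) - J = (17 - 131) - 1*(-25) = -114 + 25 = -89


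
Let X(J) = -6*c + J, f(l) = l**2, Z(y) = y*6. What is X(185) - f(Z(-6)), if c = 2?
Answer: -1123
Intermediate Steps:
Z(y) = 6*y
X(J) = -12 + J (X(J) = -6*2 + J = -12 + J)
X(185) - f(Z(-6)) = (-12 + 185) - (6*(-6))**2 = 173 - 1*(-36)**2 = 173 - 1*1296 = 173 - 1296 = -1123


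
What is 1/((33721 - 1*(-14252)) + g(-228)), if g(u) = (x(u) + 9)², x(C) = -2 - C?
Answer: 1/103198 ≈ 9.6901e-6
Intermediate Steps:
g(u) = (7 - u)² (g(u) = ((-2 - u) + 9)² = (7 - u)²)
1/((33721 - 1*(-14252)) + g(-228)) = 1/((33721 - 1*(-14252)) + (-7 - 228)²) = 1/((33721 + 14252) + (-235)²) = 1/(47973 + 55225) = 1/103198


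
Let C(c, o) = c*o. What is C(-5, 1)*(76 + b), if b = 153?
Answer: -1145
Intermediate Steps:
C(-5, 1)*(76 + b) = (-5*1)*(76 + 153) = -5*229 = -1145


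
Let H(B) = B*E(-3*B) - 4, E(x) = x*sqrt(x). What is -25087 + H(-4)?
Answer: -25091 - 96*sqrt(3) ≈ -25257.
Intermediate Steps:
E(x) = x**(3/2)
H(B) = -4 + 3*B*sqrt(3)*(-B)**(3/2) (H(B) = B*(-3*B)**(3/2) - 4 = B*(3*sqrt(3)*(-B)**(3/2)) - 4 = 3*B*sqrt(3)*(-B)**(3/2) - 4 = -4 + 3*B*sqrt(3)*(-B)**(3/2))
-25087 + H(-4) = -25087 + (-4 - 3*sqrt(3)*(-1*(-4))**(5/2)) = -25087 + (-4 - 3*sqrt(3)*4**(5/2)) = -25087 + (-4 - 3*sqrt(3)*32) = -25087 + (-4 - 96*sqrt(3)) = -25091 - 96*sqrt(3)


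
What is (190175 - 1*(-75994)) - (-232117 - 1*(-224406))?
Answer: 273880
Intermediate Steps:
(190175 - 1*(-75994)) - (-232117 - 1*(-224406)) = (190175 + 75994) - (-232117 + 224406) = 266169 - 1*(-7711) = 266169 + 7711 = 273880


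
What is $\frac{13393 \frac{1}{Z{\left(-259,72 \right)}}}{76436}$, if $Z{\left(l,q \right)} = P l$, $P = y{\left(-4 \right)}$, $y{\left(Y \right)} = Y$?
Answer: $\frac{13393}{79187696} \approx 0.00016913$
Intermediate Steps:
$P = -4$
$Z{\left(l,q \right)} = - 4 l$
$\frac{13393 \frac{1}{Z{\left(-259,72 \right)}}}{76436} = \frac{13393 \frac{1}{\left(-4\right) \left(-259\right)}}{76436} = \frac{13393}{1036} \cdot \frac{1}{76436} = \frac{13393}{79187696}$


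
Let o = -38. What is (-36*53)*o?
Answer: 72504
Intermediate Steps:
(-36*53)*o = -36*53*(-38) = -1908*(-38) = 72504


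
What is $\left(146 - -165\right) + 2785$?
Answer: $3096$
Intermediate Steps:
$\left(146 - -165\right) + 2785 = \left(146 + \left(171 - 6\right)\right) + 2785 = \left(146 + 165\right) + 2785 = 311 + 2785 = 3096$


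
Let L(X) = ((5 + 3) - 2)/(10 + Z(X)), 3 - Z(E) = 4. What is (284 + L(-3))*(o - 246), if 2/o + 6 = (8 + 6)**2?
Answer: -19957126/285 ≈ -70025.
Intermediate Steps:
Z(E) = -1 (Z(E) = 3 - 1*4 = 3 - 4 = -1)
L(X) = 2/3 (L(X) = ((5 + 3) - 2)/(10 - 1) = (8 - 2)/9 = 6*(1/9) = 2/3)
o = 1/95 (o = 2/(-6 + (8 + 6)**2) = 2/(-6 + 14**2) = 2/(-6 + 196) = 2/190 = 2*(1/190) = 1/95 ≈ 0.010526)
(284 + L(-3))*(o - 246) = (284 + 2/3)*(1/95 - 246) = (854/3)*(-23369/95) = -19957126/285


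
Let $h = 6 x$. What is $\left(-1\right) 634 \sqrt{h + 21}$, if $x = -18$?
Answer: $- 634 i \sqrt{87} \approx - 5913.6 i$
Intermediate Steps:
$h = -108$ ($h = 6 \left(-18\right) = -108$)
$\left(-1\right) 634 \sqrt{h + 21} = \left(-1\right) 634 \sqrt{-108 + 21} = - 634 \sqrt{-87} = - 634 i \sqrt{87}$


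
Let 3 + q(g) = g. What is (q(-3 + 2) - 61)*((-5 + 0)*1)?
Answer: 325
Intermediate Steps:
q(g) = -3 + g
(q(-3 + 2) - 61)*((-5 + 0)*1) = ((-3 + (-3 + 2)) - 61)*((-5 + 0)*1) = ((-3 - 1) - 61)*(-5*1) = (-4 - 61)*(-5) = -65*(-5) = 325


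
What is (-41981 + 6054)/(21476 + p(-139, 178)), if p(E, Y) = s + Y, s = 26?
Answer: -35927/21680 ≈ -1.6572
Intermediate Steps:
p(E, Y) = 26 + Y
(-41981 + 6054)/(21476 + p(-139, 178)) = (-41981 + 6054)/(21476 + (26 + 178)) = -35927/(21476 + 204) = -35927/21680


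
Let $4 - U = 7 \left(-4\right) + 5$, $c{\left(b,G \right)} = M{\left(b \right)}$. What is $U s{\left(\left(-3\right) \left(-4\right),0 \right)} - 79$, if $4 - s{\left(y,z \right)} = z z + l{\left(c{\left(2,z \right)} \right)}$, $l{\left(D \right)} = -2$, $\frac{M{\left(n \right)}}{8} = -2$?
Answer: $83$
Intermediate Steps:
$M{\left(n \right)} = -16$ ($M{\left(n \right)} = 8 \left(-2\right) = -16$)
$c{\left(b,G \right)} = -16$
$U = 27$ ($U = 4 - \left(7 \left(-4\right) + 5\right) = 4 - \left(-28 + 5\right) = 4 - -23 = 4 + 23 = 27$)
$s{\left(y,z \right)} = 6 - z^{2}$ ($s{\left(y,z \right)} = 4 - \left(z z - 2\right) = 4 - \left(z^{2} - 2\right) = 4 - \left(-2 + z^{2}\right) = 6 - z^{2}$)
$U s{\left(\left(-3\right) \left(-4\right),0 \right)} - 79 = 27 \left(6 - 0^{2}\right) - 79 = 27 \left(6 - 0\right) - 79 = 27 \left(6 + 0\right) - 79 = 27 \cdot 6 - 79 = 162 - 79 = 83$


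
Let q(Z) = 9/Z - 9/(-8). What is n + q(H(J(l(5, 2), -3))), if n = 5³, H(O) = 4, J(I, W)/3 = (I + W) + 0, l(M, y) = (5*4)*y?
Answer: 1027/8 ≈ 128.38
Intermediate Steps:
l(M, y) = 20*y
J(I, W) = 3*I + 3*W (J(I, W) = 3*((I + W) + 0) = 3*(I + W) = 3*I + 3*W)
q(Z) = 9/8 + 9/Z (q(Z) = 9/Z - 9*(-⅛) = 9/Z + 9/8 = 9/8 + 9/Z)
n = 125
n + q(H(J(l(5, 2), -3))) = 125 + (9/8 + 9/4) = 125 + 27/8 = 1027/8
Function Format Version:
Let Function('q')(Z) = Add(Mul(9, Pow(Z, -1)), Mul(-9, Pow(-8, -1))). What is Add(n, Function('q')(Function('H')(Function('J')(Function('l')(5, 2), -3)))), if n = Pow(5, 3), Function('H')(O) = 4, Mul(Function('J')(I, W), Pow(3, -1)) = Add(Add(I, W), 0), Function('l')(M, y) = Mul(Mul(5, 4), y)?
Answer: Rational(1027, 8) ≈ 128.38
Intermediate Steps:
Function('l')(M, y) = Mul(20, y)
Function('J')(I, W) = Add(Mul(3, I), Mul(3, W)) (Function('J')(I, W) = Mul(3, Add(Add(I, W), 0)) = Mul(3, Add(I, W)) = Add(Mul(3, I), Mul(3, W)))
Function('q')(Z) = Add(Rational(9, 8), Mul(9, Pow(Z, -1))) (Function('q')(Z) = Add(Mul(9, Pow(Z, -1)), Mul(-9, Rational(-1, 8))) = Add(Mul(9, Pow(Z, -1)), Rational(9, 8)) = Add(Rational(9, 8), Mul(9, Pow(Z, -1))))
n = 125
Add(n, Function('q')(Function('H')(Function('J')(Function('l')(5, 2), -3)))) = Add(125, Add(Rational(9, 8), Mul(9, Pow(4, -1)))) = Add(125, Add(Rational(9, 8), Mul(9, Rational(1, 4)))) = Add(125, Add(Rational(9, 8), Rational(9, 4))) = Add(125, Rational(27, 8)) = Rational(1027, 8)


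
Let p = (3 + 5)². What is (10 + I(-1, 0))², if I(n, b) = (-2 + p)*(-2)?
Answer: 12996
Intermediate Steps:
p = 64 (p = 8² = 64)
I(n, b) = -124 (I(n, b) = (-2 + 64)*(-2) = 62*(-2) = -124)
(10 + I(-1, 0))² = (10 - 124)² = (-114)² = 12996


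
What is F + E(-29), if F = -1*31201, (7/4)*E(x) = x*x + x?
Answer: -30737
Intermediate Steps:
E(x) = 4*x/7 + 4*x**2/7 (E(x) = 4*(x*x + x)/7 = 4*(x**2 + x)/7 = 4*(x + x**2)/7 = 4*x/7 + 4*x**2/7)
F = -31201
F + E(-29) = -31201 + (4/7)*(-29)*(1 - 29) = -31201 + (4/7)*(-29)*(-28) = -31201 + 464 = -30737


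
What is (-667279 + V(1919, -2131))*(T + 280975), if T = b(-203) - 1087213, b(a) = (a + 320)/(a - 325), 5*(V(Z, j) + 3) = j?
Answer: 473732047104507/880 ≈ 5.3833e+11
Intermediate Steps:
V(Z, j) = -3 + j/5
b(a) = (320 + a)/(-325 + a)
T = -191349527/176 (T = (320 - 203)/(-325 - 203) - 1087213 = 117/(-528) - 1087213 = -1/528*117 - 1087213 = -39/176 - 1087213 = -191349527/176 ≈ -1.0872e+6)
(-667279 + V(1919, -2131))*(T + 280975) = (-667279 + (-3 + (⅕)*(-2131)))*(-191349527/176 + 280975) = (-667279 + (-3 - 2131/5))*(-141897927/176) = (-667279 - 2146/5)*(-141897927/176) = -3338541/5*(-141897927/176) = 473732047104507/880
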